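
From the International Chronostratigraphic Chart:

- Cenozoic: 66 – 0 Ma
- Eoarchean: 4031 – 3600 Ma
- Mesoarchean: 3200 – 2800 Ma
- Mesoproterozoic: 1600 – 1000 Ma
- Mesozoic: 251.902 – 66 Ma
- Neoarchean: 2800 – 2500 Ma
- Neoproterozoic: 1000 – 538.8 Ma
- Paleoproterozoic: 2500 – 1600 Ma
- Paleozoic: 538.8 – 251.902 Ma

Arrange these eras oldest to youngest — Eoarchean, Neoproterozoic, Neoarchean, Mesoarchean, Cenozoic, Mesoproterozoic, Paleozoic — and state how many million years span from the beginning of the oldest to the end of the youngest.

Eoarchean → Mesoarchean → Neoarchean → Mesoproterozoic → Neoproterozoic → Paleozoic → Cenozoic; total span 4031 Myr

Start ages (Ma): Eoarchean 4031, Mesoarchean 3200, Neoarchean 2800, Mesoproterozoic 1600, Neoproterozoic 1000, Paleozoic 538.8, Cenozoic 66.
Ordered oldest to youngest: Eoarchean, Mesoarchean, Neoarchean, Mesoproterozoic, Neoproterozoic, Paleozoic, Cenozoic.
Span = 4031 − 0 = 4031 Myr.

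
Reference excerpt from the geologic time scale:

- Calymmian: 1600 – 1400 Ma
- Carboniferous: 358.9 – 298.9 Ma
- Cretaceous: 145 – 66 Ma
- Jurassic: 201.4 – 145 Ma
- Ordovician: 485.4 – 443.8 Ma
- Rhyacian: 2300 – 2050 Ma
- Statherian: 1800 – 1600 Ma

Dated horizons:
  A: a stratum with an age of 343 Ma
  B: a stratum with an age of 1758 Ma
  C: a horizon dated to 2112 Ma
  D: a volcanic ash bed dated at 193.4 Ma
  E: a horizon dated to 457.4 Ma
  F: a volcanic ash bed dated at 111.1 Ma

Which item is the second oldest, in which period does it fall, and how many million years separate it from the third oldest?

Sorted oldest-first by Ma: C (2112), B (1758), E (457.4), A (343), D (193.4), F (111.1).
The second oldest is B at 1758 Ma, which lies in 1800–1600 Ma: the Statherian.
The third oldest is E at 457.4 Ma; separation = |1758 − 457.4| = 1300.6 Myr.

B, in the Statherian; 1300.6 million years to E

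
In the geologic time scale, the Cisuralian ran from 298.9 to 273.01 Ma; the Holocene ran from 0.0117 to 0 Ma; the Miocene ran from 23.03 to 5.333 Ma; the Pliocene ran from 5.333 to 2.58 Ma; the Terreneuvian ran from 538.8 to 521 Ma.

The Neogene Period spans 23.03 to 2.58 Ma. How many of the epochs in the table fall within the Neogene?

2

Epochs inside 23.03–2.58 Ma: Miocene, Pliocene — 2 in total.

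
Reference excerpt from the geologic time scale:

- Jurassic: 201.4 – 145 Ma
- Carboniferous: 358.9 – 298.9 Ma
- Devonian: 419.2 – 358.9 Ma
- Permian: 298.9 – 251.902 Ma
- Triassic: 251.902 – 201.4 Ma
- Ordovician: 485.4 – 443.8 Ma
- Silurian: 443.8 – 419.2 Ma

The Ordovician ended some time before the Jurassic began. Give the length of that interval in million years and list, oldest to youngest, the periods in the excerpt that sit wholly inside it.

End of Ordovician = 443.8 Ma; start of Jurassic = 201.4 Ma.
Gap = 443.8 − 201.4 = 242.4 Myr.
Periods wholly inside 443.8–201.4 Ma: Silurian (443.8–419.2), Devonian (419.2–358.9), Carboniferous (358.9–298.9), Permian (298.9–251.902), Triassic (251.902–201.4).

242.4 million years; Silurian, Devonian, Carboniferous, Permian, Triassic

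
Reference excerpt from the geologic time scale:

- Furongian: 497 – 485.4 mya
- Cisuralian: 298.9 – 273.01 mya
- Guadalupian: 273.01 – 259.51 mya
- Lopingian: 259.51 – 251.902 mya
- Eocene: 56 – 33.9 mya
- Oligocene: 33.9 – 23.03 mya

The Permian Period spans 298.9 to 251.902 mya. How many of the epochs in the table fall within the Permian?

3

Epochs inside 298.9–251.902 Ma: Cisuralian, Guadalupian, Lopingian — 3 in total.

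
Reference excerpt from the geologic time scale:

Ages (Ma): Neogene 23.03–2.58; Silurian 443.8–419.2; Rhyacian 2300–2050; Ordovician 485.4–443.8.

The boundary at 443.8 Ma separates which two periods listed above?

Ordovician and Silurian

The Ordovician ends at 443.8 Ma and the Silurian begins at 443.8 Ma, so they share that boundary.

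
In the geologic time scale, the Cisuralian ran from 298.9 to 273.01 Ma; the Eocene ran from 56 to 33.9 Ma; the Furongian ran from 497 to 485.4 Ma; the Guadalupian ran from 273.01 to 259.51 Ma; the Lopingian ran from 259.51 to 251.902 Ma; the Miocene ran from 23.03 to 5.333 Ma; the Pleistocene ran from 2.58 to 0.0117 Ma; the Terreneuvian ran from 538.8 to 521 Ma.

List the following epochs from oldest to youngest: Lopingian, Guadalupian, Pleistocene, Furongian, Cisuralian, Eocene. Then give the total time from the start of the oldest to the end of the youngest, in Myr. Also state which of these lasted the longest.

Furongian → Cisuralian → Guadalupian → Lopingian → Eocene → Pleistocene; total span 496.9883 Myr; longest is Cisuralian

From the excerpt: Lopingian 259.51–251.902; Guadalupian 273.01–259.51; Pleistocene 2.58–0.0117; Furongian 497–485.4; Cisuralian 298.9–273.01; Eocene 56–33.9 (Ma).
Larger Ma is earlier, so the oldest is Furongian and the youngest is Pleistocene; oldest to youngest: Furongian, Cisuralian, Guadalupian, Lopingian, Eocene, Pleistocene.
Oldest start 497 minus youngest end 0.0117 gives 496.9883 Myr overall.
Individual lengths (start − end): Furongian 11.6; Cisuralian 25.89; Lopingian 7.608; Eocene 22.1; Pleistocene 2.5683; Guadalupian 13.5. The largest is Cisuralian at 25.89 Myr.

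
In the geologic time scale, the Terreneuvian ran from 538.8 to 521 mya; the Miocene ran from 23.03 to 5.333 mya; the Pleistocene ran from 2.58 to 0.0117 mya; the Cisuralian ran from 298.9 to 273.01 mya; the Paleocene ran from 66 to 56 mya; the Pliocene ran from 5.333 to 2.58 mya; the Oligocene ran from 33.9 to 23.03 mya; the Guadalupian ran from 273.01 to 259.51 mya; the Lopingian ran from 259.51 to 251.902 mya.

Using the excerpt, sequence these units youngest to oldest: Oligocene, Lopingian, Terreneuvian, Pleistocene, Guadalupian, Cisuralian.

Read off each span (Ma): Oligocene 33.9–23.03; Lopingian 259.51–251.902; Terreneuvian 538.8–521; Pleistocene 2.58–0.0117; Guadalupian 273.01–259.51; Cisuralian 298.9–273.01.
Larger Ma is older, so oldest→youngest is Terreneuvian, Cisuralian, Guadalupian, Lopingian, Oligocene, Pleistocene; reverse it for youngest→oldest.

Pleistocene, then Oligocene, then Lopingian, then Guadalupian, then Cisuralian, then Terreneuvian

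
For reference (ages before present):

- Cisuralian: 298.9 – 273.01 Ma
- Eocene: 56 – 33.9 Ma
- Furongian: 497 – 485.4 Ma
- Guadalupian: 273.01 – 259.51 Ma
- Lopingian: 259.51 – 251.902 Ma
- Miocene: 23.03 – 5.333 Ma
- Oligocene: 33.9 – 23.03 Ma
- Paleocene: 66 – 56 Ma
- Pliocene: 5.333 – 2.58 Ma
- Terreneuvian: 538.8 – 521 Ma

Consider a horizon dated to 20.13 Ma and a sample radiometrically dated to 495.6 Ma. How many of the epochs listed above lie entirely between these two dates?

The older date is 495.6 Ma and the younger is 20.13 Ma.
Epochs with start < 495.6 and end > 20.13 Ma: Cisuralian (298.9–273.01), Guadalupian (273.01–259.51), Lopingian (259.51–251.902), Paleocene (66–56), Eocene (56–33.9), Oligocene (33.9–23.03).
That is 6 complete epochs.

6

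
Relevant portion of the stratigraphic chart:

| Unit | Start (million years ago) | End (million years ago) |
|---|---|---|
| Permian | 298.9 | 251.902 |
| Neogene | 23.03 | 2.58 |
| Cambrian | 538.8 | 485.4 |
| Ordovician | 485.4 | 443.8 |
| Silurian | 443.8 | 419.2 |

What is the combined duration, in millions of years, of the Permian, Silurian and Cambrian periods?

Duration is start − end for each: (298.9 − 251.902) + (443.8 − 419.2) + (538.8 − 485.4).
That is 46.998 + 24.6 + 53.4, which totals 124.998 million years.

124.998 million years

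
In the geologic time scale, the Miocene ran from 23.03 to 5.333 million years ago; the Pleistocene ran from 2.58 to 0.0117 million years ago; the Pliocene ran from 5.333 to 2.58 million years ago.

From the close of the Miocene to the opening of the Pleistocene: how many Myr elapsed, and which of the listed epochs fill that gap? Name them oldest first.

2.753 million years; Pliocene

The Miocene closes at 5.333 Ma and the Pleistocene opens at 2.58 Ma, so the interval is 5.333 − 2.58 = 2.753 Myr.
An epoch fits inside if it starts at or after 5.333 Ma and ends at or before 2.58 Ma; oldest first that gives Pliocene.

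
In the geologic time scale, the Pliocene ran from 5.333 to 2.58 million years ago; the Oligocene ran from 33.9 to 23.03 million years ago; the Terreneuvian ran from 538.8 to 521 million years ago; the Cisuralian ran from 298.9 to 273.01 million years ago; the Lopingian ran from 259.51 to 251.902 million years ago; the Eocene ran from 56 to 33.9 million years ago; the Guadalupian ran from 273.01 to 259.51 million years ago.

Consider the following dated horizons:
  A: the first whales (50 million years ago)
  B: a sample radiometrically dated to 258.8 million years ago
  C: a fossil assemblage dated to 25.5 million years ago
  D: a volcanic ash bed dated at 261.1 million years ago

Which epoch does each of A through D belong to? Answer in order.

A — Eocene; B — Lopingian; C — Oligocene; D — Guadalupian

A: 50 Ma lies in 56–33.9 Ma, so Eocene.
B: 258.8 Ma lies in 259.51–251.902 Ma, so Lopingian.
C: 25.5 Ma lies in 33.9–23.03 Ma, so Oligocene.
D: 261.1 Ma lies in 273.01–259.51 Ma, so Guadalupian.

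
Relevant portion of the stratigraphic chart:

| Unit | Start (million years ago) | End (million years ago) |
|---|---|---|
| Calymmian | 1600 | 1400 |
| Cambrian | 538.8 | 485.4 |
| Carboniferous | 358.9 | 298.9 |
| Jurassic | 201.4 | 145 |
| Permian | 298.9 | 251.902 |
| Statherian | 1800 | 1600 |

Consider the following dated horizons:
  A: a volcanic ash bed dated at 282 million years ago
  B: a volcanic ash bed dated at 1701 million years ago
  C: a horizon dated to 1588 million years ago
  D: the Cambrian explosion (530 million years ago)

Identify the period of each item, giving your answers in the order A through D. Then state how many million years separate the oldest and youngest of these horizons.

A — Permian; B — Statherian; C — Calymmian; D — Cambrian; span 1419 million years

Match each age against the start–end ranges in the excerpt: A = 282 Ma → Permian (298.9–251.902); B = 1701 Ma → Statherian (1800–1600); C = 1588 Ma → Calymmian (1600–1400); D = 530 Ma → Cambrian (538.8–485.4).
The largest age is 1701 Ma and the smallest is 282 Ma; their difference is 1419 Myr.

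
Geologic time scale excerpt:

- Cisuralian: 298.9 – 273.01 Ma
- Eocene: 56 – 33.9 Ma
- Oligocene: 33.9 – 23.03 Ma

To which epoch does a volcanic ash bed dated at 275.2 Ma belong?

275.2 Ma lies between 298.9 and 273.01 Ma, so it falls in the Cisuralian.

Cisuralian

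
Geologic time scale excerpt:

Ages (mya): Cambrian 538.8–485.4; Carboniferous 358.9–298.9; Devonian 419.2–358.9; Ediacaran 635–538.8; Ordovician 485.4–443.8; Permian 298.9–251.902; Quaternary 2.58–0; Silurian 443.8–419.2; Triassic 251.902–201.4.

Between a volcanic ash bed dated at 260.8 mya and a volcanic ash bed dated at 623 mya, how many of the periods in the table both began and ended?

5

623 Ma sits inside the Ediacaran (635–538.8) and 260.8 Ma inside the Permian (298.9–251.902); neither of those is wholly between the two dates.
The listed periods lying completely between them are Cambrian, Ordovician, Silurian, Devonian, Carboniferous — 5 in all.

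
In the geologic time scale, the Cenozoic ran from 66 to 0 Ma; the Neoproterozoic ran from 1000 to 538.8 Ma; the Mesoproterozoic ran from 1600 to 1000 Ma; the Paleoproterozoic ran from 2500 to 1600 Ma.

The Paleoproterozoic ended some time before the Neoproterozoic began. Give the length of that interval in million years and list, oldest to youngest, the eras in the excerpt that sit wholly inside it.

The Paleoproterozoic closes at 1600 Ma and the Neoproterozoic opens at 1000 Ma, so the interval is 1600 − 1000 = 600 Myr.
An era fits inside if it starts at or after 1600 Ma and ends at or before 1000 Ma; oldest first that gives Mesoproterozoic.

600 million years; Mesoproterozoic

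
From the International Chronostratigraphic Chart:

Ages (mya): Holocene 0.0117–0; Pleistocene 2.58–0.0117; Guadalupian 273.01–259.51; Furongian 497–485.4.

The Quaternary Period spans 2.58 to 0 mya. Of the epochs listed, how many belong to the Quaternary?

Epochs inside 2.58–0 Ma: Pleistocene, Holocene — 2 in total.

2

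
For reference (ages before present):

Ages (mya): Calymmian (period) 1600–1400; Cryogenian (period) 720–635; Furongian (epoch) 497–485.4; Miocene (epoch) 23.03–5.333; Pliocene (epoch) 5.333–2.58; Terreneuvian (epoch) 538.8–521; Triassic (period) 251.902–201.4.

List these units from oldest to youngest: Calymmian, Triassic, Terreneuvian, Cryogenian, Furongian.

Calymmian, Cryogenian, Terreneuvian, Furongian, Triassic

Read off each span (Ma): Calymmian 1600–1400; Triassic 251.902–201.4; Terreneuvian 538.8–521; Cryogenian 720–635; Furongian 497–485.4.
Larger Ma is older, so oldest→youngest is Calymmian, Cryogenian, Terreneuvian, Furongian, Triassic.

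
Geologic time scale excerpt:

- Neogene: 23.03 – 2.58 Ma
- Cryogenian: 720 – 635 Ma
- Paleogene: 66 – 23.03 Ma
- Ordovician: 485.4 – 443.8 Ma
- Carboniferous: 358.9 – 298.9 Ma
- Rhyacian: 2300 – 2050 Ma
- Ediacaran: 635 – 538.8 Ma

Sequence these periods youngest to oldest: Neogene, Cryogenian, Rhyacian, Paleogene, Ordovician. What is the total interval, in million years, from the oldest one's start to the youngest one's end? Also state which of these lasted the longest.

Neogene → Paleogene → Ordovician → Cryogenian → Rhyacian; total span 2297.42 Myr; longest is Rhyacian

From the excerpt: Neogene 23.03–2.58; Cryogenian 720–635; Rhyacian 2300–2050; Paleogene 66–23.03; Ordovician 485.4–443.8 (Ma).
Larger Ma is earlier, so the oldest is Rhyacian and the youngest is Neogene; youngest to oldest: Neogene, Paleogene, Ordovician, Cryogenian, Rhyacian.
Oldest start 2300 minus youngest end 2.58 gives 2297.42 Myr overall.
Individual lengths (start − end): Neogene 20.45; Paleogene 42.97; Rhyacian 250; Cryogenian 85; Ordovician 41.6. The largest is Rhyacian at 250 Myr.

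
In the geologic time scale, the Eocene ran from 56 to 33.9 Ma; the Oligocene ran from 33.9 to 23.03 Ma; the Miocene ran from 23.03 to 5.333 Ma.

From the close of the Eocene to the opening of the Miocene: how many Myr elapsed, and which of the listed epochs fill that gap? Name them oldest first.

10.87 million years; Oligocene

End of Eocene = 33.9 Ma; start of Miocene = 23.03 Ma.
Gap = 33.9 − 23.03 = 10.87 Myr.
Epochs wholly inside 33.9–23.03 Ma: Oligocene (33.9–23.03).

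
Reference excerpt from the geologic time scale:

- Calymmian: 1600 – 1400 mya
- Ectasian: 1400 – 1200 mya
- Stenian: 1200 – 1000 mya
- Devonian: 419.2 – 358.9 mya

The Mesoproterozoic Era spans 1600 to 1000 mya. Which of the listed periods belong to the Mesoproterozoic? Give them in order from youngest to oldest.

Periods with both bounds inside 1600–1000 Ma: Stenian (1200–1000), Ectasian (1400–1200), Calymmian (1600–1400).

Stenian, Ectasian, Calymmian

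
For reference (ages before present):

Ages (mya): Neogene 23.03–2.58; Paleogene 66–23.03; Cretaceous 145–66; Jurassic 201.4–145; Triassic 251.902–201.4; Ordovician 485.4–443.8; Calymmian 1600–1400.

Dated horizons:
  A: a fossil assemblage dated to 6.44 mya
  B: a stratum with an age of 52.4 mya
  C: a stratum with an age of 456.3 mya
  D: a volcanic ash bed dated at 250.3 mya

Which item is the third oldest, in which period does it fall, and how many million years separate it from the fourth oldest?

Larger Ma means older, so oldest first: C 456.3 > D 250.3 > B 52.4 > A 6.44.
Counting 3 along gives B (52.4 Ma); the excerpt puts that inside the Paleogene, 66–23.03 Ma.
Next in line is A (6.44 Ma), and 52.4 − 6.44 = 45.96 Myr.

B, in the Paleogene; 45.96 million years to A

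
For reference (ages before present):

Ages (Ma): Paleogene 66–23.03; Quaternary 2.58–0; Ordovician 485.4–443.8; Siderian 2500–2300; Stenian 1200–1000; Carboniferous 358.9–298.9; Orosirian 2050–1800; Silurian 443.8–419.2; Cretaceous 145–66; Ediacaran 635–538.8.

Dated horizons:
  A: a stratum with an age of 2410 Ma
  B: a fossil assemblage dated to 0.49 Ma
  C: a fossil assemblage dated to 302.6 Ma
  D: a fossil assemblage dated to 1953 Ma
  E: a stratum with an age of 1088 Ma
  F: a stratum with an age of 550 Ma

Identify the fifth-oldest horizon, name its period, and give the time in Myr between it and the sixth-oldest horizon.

C, in the Carboniferous; 302.11 million years to B

Sorted oldest-first by Ma: A (2410), D (1953), E (1088), F (550), C (302.6), B (0.49).
The fifth oldest is C at 302.6 Ma, which lies in 358.9–298.9 Ma: the Carboniferous.
The sixth oldest is B at 0.49 Ma; separation = |302.6 − 0.49| = 302.11 Myr.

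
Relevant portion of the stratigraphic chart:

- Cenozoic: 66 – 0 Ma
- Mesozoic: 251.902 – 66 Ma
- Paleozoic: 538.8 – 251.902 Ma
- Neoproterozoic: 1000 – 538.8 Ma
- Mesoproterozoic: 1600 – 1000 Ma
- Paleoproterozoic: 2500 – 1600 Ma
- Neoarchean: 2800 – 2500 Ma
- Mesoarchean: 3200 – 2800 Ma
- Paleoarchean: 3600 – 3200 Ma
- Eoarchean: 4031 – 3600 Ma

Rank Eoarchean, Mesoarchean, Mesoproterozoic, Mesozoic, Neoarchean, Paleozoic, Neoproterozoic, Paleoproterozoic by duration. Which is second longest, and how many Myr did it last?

Mesoproterozoic, 600 million years

Start − end for each: Eoarchean 4031 − 3600 = 431; Mesoarchean 3200 − 2800 = 400; Mesoproterozoic 1600 − 1000 = 600; Mesozoic 251.902 − 66 = 185.902; Neoarchean 2800 − 2500 = 300; Paleozoic 538.8 − 251.902 = 286.898; Neoproterozoic 1000 − 538.8 = 461.2; Paleoproterozoic 2500 − 1600 = 900.
Ranking these from longest: Paleoproterozoic > Mesoproterozoic > Neoproterozoic > Eoarchean > Mesoarchean > Neoarchean > Paleozoic > Mesozoic.
Position 2 in that ranking is Mesoproterozoic, which lasted 600 Myr.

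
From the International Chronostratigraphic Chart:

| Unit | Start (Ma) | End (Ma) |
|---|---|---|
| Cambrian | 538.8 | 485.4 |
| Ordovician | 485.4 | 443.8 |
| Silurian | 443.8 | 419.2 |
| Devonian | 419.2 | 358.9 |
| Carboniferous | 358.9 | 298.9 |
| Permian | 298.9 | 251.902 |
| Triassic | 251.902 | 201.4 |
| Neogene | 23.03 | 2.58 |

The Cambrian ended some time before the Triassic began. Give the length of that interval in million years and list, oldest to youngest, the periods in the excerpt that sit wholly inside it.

233.498 million years; Ordovician, Silurian, Devonian, Carboniferous, Permian

End of Cambrian = 485.4 Ma; start of Triassic = 251.902 Ma.
Gap = 485.4 − 251.902 = 233.498 Myr.
Periods wholly inside 485.4–251.902 Ma: Ordovician (485.4–443.8), Silurian (443.8–419.2), Devonian (419.2–358.9), Carboniferous (358.9–298.9), Permian (298.9–251.902).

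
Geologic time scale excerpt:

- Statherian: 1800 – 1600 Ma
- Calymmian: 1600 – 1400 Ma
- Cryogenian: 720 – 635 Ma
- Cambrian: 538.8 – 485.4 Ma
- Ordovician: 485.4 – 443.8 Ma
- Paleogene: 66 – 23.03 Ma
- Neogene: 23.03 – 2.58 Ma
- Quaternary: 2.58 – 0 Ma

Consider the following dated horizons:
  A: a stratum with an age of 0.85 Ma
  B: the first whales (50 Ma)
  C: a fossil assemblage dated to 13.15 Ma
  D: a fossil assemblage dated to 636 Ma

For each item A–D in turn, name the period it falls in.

A — Quaternary; B — Paleogene; C — Neogene; D — Cryogenian

A: 0.85 Ma lies in 2.58–0 Ma, so Quaternary.
B: 50 Ma lies in 66–23.03 Ma, so Paleogene.
C: 13.15 Ma lies in 23.03–2.58 Ma, so Neogene.
D: 636 Ma lies in 720–635 Ma, so Cryogenian.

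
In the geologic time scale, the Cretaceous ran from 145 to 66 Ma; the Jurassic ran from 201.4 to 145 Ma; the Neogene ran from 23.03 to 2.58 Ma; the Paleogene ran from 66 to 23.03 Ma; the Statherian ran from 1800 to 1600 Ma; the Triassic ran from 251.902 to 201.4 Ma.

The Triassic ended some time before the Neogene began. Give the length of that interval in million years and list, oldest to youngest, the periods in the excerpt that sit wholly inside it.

End of Triassic = 201.4 Ma; start of Neogene = 23.03 Ma.
Gap = 201.4 − 23.03 = 178.37 Myr.
Periods wholly inside 201.4–23.03 Ma: Jurassic (201.4–145), Cretaceous (145–66), Paleogene (66–23.03).

178.37 million years; Jurassic, Cretaceous, Paleogene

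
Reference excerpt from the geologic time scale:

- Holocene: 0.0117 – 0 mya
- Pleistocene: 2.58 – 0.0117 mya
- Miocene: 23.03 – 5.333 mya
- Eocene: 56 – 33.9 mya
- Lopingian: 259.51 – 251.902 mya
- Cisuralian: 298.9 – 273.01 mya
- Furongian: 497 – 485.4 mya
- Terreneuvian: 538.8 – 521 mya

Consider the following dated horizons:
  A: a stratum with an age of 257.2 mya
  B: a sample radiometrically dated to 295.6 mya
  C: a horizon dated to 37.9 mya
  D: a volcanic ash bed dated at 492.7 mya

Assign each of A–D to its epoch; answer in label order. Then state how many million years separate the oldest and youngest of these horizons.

A: 257.2 Ma lies in 259.51–251.902 Ma, so Lopingian.
B: 295.6 Ma lies in 298.9–273.01 Ma, so Cisuralian.
C: 37.9 Ma lies in 56–33.9 Ma, so Eocene.
D: 492.7 Ma lies in 497–485.4 Ma, so Furongian.
Oldest = 492.7 Ma, youngest = 37.9 Ma → span 454.8 Myr.

A — Lopingian; B — Cisuralian; C — Eocene; D — Furongian; span 454.8 million years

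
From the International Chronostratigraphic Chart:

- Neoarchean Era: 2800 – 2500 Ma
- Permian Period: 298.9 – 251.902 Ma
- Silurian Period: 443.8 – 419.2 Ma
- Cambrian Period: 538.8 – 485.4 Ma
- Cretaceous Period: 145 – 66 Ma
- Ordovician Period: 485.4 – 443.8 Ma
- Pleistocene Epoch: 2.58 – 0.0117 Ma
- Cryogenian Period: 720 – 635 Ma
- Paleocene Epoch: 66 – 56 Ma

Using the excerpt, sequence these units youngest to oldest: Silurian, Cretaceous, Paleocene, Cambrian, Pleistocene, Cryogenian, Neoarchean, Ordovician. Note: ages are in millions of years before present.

The oldest of these is Neoarchean (starts 2800 Ma) and the youngest is Pleistocene (ends 0.0117 Ma).
In between, by decreasing start age: Cryogenian (720), Cambrian (538.8), Ordovician (485.4), Silurian (443.8), Cretaceous (145), Paleocene (66).
Listing youngest first means reversing that sequence.

Pleistocene, Paleocene, Cretaceous, Silurian, Ordovician, Cambrian, Cryogenian, Neoarchean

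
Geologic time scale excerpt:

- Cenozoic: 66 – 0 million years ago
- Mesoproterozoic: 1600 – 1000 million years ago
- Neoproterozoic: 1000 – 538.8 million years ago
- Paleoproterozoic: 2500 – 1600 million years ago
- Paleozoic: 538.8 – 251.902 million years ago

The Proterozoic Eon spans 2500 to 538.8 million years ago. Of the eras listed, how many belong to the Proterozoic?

3

Eras inside 2500–538.8 Ma: Paleoproterozoic, Mesoproterozoic, Neoproterozoic — 3 in total.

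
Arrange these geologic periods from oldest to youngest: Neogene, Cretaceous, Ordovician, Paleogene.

Era membership (oldest first within each) — Paleozoic: Ordovician; Mesozoic: Cretaceous; Cenozoic: Paleogene, Neogene. Paleozoic precedes Mesozoic, which precedes Cenozoic. Concatenating the groups in that era order gives oldest to youngest directly.

Ordovician, Cretaceous, Paleogene, Neogene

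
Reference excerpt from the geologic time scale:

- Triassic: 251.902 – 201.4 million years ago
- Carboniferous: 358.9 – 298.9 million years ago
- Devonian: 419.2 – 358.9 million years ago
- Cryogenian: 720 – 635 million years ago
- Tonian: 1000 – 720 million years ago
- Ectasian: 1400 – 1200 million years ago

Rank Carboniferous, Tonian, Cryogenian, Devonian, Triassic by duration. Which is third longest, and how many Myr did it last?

Durations: Carboniferous 60; Tonian 280; Cryogenian 85; Devonian 60.3; Triassic 50.502 Myr.
Sorted longest-first: Tonian (280), Cryogenian (85), Devonian (60.3), Carboniferous (60), Triassic (50.502).
The third longest is Devonian at 60.3 Myr.

Devonian, 60.3 million years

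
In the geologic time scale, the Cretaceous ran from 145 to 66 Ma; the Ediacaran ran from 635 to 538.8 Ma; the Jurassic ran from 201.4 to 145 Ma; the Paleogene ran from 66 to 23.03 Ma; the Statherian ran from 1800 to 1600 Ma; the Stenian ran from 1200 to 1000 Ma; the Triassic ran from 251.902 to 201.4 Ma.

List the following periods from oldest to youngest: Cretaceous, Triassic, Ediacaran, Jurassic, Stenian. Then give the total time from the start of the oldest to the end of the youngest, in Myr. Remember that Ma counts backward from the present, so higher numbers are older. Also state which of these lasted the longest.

Stenian, Ediacaran, Triassic, Jurassic, Cretaceous; total span 1134 Myr; longest is Stenian

From the excerpt: Cretaceous 145–66; Triassic 251.902–201.4; Ediacaran 635–538.8; Jurassic 201.4–145; Stenian 1200–1000 (Ma).
Larger Ma is earlier, so the oldest is Stenian and the youngest is Cretaceous; oldest to youngest: Stenian, Ediacaran, Triassic, Jurassic, Cretaceous.
Oldest start 1200 minus youngest end 66 gives 1134 Myr overall.
Individual lengths (start − end): Jurassic 56.4; Cretaceous 79; Ediacaran 96.2; Triassic 50.502; Stenian 200. The largest is Stenian at 200 Myr.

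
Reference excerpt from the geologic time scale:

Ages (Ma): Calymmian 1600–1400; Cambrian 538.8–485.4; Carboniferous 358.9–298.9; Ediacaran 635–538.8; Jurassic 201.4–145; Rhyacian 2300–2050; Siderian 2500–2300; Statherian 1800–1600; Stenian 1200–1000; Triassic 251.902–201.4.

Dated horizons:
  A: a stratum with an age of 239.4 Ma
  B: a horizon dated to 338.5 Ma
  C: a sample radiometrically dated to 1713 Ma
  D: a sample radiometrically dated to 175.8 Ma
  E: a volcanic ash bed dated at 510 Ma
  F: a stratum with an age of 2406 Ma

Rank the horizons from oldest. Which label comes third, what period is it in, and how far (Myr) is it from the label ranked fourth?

Larger Ma means older, so oldest first: F 2406 > C 1713 > E 510 > B 338.5 > A 239.4 > D 175.8.
Counting 3 along gives E (510 Ma); the excerpt puts that inside the Cambrian, 538.8–485.4 Ma.
Next in line is B (338.5 Ma), and 510 − 338.5 = 171.5 Myr.

E, in the Cambrian; 171.5 million years to B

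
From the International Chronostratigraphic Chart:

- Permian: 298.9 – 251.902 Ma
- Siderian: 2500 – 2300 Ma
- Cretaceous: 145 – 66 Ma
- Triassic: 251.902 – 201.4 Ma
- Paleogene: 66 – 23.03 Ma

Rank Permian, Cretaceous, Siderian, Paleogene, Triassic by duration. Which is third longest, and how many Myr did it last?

Triassic, 50.502 million years

Start − end for each: Permian 298.9 − 251.902 = 46.998; Cretaceous 145 − 66 = 79; Siderian 2500 − 2300 = 200; Paleogene 66 − 23.03 = 42.97; Triassic 251.902 − 201.4 = 50.502.
Ranking these from longest: Siderian > Cretaceous > Triassic > Permian > Paleogene.
Position 3 in that ranking is Triassic, which lasted 50.502 Myr.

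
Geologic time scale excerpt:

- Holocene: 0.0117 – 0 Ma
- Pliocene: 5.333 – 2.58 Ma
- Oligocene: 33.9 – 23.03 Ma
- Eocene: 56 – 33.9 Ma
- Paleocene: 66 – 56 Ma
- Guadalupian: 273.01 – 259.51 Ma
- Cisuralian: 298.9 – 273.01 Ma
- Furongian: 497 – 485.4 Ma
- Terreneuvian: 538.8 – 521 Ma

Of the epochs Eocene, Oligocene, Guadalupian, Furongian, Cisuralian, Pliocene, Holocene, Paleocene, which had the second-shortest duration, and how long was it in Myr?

Pliocene, 2.753 million years

Start − end for each: Eocene 56 − 33.9 = 22.1; Oligocene 33.9 − 23.03 = 10.87; Guadalupian 273.01 − 259.51 = 13.5; Furongian 497 − 485.4 = 11.6; Cisuralian 298.9 − 273.01 = 25.89; Pliocene 5.333 − 2.58 = 2.753; Holocene 0.0117 − 0 = 0.0117; Paleocene 66 − 56 = 10.
Ranking these from shortest: Holocene < Pliocene < Paleocene < Oligocene < Furongian < Guadalupian < Eocene < Cisuralian.
Position 2 in that ranking is Pliocene, which lasted 2.753 Myr.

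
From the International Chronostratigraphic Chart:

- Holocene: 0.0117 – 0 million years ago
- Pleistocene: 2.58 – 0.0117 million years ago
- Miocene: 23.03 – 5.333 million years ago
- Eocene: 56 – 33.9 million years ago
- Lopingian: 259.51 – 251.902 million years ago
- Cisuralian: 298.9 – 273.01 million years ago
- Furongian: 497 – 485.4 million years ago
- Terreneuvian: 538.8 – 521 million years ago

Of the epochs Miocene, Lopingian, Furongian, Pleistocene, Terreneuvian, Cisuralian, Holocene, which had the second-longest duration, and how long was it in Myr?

Durations: Miocene 17.697; Lopingian 7.608; Furongian 11.6; Pleistocene 2.5683; Terreneuvian 17.8; Cisuralian 25.89; Holocene 0.0117 Myr.
Sorted longest-first: Cisuralian (25.89), Terreneuvian (17.8), Miocene (17.697), Furongian (11.6), Lopingian (7.608), Pleistocene (2.5683), Holocene (0.0117).
The second longest is Terreneuvian at 17.8 Myr.

Terreneuvian, 17.8 million years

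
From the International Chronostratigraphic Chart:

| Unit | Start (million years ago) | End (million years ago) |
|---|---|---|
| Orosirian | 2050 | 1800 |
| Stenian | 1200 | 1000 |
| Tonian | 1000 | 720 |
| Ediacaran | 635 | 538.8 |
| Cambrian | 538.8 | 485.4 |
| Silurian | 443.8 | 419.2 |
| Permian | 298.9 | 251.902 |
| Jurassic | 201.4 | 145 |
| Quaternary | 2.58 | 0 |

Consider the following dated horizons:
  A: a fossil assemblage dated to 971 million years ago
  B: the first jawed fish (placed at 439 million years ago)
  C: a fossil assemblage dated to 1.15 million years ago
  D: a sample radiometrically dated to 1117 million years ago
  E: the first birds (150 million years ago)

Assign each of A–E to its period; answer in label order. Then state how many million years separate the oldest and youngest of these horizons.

A — Tonian; B — Silurian; C — Quaternary; D — Stenian; E — Jurassic; span 1115.85 million years

Match each age against the start–end ranges in the excerpt: A = 971 Ma → Tonian (1000–720); B = 439 Ma → Silurian (443.8–419.2); C = 1.15 Ma → Quaternary (2.58–0); D = 1117 Ma → Stenian (1200–1000); E = 150 Ma → Jurassic (201.4–145).
The largest age is 1117 Ma and the smallest is 1.15 Ma; their difference is 1115.85 Myr.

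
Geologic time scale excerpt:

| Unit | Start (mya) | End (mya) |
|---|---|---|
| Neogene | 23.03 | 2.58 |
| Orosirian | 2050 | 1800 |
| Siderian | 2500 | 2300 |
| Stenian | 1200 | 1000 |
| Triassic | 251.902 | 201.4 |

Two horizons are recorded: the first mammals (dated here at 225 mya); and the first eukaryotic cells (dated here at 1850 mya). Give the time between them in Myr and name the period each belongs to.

Elapsed time: 1850 − 225 = 1625 Myr.
225 Ma lies within 251.902–201.4 Ma: Triassic.
1850 Ma lies within 2050–1800 Ma: Orosirian.

1625 million years apart; the first in the Triassic, the second in the Orosirian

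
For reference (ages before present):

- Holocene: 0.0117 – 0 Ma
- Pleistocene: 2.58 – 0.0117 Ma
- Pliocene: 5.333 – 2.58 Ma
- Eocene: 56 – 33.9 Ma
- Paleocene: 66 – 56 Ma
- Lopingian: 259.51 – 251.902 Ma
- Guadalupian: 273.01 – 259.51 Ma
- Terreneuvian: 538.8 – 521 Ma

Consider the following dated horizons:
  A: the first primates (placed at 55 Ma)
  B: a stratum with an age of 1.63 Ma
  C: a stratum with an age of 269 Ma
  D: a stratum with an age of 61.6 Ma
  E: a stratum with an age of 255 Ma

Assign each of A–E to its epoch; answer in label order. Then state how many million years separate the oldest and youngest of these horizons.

Match each age against the start–end ranges in the excerpt: A = 55 Ma → Eocene (56–33.9); B = 1.63 Ma → Pleistocene (2.58–0.0117); C = 269 Ma → Guadalupian (273.01–259.51); D = 61.6 Ma → Paleocene (66–56); E = 255 Ma → Lopingian (259.51–251.902).
The largest age is 269 Ma and the smallest is 1.63 Ma; their difference is 267.37 Myr.

A — Eocene; B — Pleistocene; C — Guadalupian; D — Paleocene; E — Lopingian; span 267.37 million years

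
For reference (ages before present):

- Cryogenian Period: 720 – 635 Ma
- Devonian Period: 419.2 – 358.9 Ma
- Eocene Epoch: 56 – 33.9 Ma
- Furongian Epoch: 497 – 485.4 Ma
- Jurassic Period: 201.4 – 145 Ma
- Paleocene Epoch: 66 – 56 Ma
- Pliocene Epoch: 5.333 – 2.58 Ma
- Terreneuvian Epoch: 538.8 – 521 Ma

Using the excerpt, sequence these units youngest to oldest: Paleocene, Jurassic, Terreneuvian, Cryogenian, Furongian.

Read off each span (Ma): Paleocene 66–56; Jurassic 201.4–145; Terreneuvian 538.8–521; Cryogenian 720–635; Furongian 497–485.4.
Larger Ma is older, so oldest→youngest is Cryogenian, Terreneuvian, Furongian, Jurassic, Paleocene; reverse it for youngest→oldest.

Paleocene, then Jurassic, then Furongian, then Terreneuvian, then Cryogenian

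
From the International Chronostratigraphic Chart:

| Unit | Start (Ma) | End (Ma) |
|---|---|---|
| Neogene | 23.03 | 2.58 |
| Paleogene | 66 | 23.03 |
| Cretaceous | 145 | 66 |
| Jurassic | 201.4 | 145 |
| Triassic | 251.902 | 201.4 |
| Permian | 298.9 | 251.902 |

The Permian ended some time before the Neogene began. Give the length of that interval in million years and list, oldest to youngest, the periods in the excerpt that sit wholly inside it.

228.872 million years; Triassic, Jurassic, Cretaceous, Paleogene

The Permian closes at 251.902 Ma and the Neogene opens at 23.03 Ma, so the interval is 251.902 − 23.03 = 228.872 Myr.
A period fits inside if it starts at or after 251.902 Ma and ends at or before 23.03 Ma; oldest first that gives Triassic, Jurassic, Cretaceous, Paleogene.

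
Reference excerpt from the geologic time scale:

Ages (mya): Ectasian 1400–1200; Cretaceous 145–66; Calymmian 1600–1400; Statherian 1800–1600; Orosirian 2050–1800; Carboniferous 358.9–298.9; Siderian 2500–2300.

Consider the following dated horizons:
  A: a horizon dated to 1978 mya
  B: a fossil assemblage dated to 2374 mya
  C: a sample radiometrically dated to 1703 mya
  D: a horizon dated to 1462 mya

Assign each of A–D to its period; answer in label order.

A: 1978 Ma lies in 2050–1800 Ma, so Orosirian.
B: 2374 Ma lies in 2500–2300 Ma, so Siderian.
C: 1703 Ma lies in 1800–1600 Ma, so Statherian.
D: 1462 Ma lies in 1600–1400 Ma, so Calymmian.

A — Orosirian; B — Siderian; C — Statherian; D — Calymmian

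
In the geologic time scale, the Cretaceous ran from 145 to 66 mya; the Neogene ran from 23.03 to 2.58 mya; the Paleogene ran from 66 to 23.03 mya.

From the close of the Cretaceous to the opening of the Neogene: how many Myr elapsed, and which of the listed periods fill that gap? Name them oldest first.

The Cretaceous closes at 66 Ma and the Neogene opens at 23.03 Ma, so the interval is 66 − 23.03 = 42.97 Myr.
A period fits inside if it starts at or after 66 Ma and ends at or before 23.03 Ma; oldest first that gives Paleogene.

42.97 million years; Paleogene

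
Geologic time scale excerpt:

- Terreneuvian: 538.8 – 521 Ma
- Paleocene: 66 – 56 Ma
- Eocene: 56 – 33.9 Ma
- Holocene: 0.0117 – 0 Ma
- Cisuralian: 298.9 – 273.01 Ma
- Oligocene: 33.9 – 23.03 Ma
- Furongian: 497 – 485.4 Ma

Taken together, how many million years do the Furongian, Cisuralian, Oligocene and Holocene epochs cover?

Each duration: Furongian = 11.6; Cisuralian = 25.89; Oligocene = 10.87; Holocene = 0.0117.
Sum: 11.6 + 25.89 + 10.87 + 0.0117 = 48.3717 Myr.

48.3717 million years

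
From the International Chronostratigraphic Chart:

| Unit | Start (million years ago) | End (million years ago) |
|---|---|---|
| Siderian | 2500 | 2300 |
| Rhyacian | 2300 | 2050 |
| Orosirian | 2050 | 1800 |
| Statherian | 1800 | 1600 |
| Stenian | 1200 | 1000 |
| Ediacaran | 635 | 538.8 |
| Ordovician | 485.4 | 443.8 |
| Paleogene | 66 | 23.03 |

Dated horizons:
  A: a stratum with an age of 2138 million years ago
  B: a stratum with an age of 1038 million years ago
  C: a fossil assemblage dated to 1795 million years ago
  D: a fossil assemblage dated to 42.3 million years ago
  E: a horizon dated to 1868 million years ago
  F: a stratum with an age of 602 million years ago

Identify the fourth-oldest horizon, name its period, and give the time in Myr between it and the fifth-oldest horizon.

B, in the Stenian; 436 million years to F

Larger Ma means older, so oldest first: A 2138 > E 1868 > C 1795 > B 1038 > F 602 > D 42.3.
Counting 4 along gives B (1038 Ma); the excerpt puts that inside the Stenian, 1200–1000 Ma.
Next in line is F (602 Ma), and 1038 − 602 = 436 Myr.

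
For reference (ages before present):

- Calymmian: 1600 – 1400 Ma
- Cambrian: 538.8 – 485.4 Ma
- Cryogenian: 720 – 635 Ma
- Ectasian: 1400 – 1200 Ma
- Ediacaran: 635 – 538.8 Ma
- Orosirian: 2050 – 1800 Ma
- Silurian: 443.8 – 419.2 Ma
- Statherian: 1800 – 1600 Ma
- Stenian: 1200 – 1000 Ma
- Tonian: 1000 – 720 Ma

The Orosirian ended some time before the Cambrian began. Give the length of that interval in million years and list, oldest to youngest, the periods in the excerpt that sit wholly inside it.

End of Orosirian = 1800 Ma; start of Cambrian = 538.8 Ma.
Gap = 1800 − 538.8 = 1261.2 Myr.
Periods wholly inside 1800–538.8 Ma: Statherian (1800–1600), Calymmian (1600–1400), Ectasian (1400–1200), Stenian (1200–1000), Tonian (1000–720), Cryogenian (720–635), Ediacaran (635–538.8).

1261.2 million years; Statherian, Calymmian, Ectasian, Stenian, Tonian, Cryogenian, Ediacaran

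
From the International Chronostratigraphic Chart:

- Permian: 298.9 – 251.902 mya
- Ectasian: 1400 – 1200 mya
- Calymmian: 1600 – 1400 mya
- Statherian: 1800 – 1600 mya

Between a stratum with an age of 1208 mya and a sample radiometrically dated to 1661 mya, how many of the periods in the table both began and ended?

1

1661 Ma sits inside the Statherian (1800–1600) and 1208 Ma inside the Ectasian (1400–1200); neither of those is wholly between the two dates.
The listed periods lying completely between them are Calymmian — 1 in all.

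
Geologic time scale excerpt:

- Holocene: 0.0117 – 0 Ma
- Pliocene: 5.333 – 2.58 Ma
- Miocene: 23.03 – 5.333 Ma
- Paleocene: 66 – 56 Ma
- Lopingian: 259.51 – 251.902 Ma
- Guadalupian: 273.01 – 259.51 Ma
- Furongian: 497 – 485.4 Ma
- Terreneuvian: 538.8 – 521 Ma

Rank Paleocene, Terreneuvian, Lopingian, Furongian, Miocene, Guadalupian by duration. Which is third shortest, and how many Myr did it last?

Furongian, 11.6 million years

Start − end for each: Paleocene 66 − 56 = 10; Terreneuvian 538.8 − 521 = 17.8; Lopingian 259.51 − 251.902 = 7.608; Furongian 497 − 485.4 = 11.6; Miocene 23.03 − 5.333 = 17.697; Guadalupian 273.01 − 259.51 = 13.5.
Ranking these from shortest: Lopingian < Paleocene < Furongian < Guadalupian < Miocene < Terreneuvian.
Position 3 in that ranking is Furongian, which lasted 11.6 Myr.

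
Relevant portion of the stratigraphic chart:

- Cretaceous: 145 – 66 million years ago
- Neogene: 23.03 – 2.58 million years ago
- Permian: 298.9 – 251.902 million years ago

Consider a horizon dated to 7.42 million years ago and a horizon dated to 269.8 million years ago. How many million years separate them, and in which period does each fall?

Elapsed time: 269.8 − 7.42 = 262.38 Myr.
7.42 Ma lies within 23.03–2.58 Ma: Neogene.
269.8 Ma lies within 298.9–251.902 Ma: Permian.

262.38 million years apart; the first in the Neogene, the second in the Permian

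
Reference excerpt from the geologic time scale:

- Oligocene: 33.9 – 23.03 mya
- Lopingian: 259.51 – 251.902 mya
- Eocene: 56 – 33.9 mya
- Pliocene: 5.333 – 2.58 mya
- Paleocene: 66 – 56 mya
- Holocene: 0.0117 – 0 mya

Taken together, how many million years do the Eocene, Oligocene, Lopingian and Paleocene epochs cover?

Each duration: Eocene = 22.1; Oligocene = 10.87; Lopingian = 7.608; Paleocene = 10.
Sum: 22.1 + 10.87 + 7.608 + 10 = 50.578 Myr.

50.578 million years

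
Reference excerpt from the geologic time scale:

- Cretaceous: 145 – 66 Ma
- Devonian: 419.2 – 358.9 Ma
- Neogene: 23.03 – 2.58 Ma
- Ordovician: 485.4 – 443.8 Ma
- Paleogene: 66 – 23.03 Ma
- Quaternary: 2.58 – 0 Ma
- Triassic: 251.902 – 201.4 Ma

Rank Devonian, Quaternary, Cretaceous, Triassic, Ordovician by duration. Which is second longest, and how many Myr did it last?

Devonian, 60.3 million years

Start − end for each: Devonian 419.2 − 358.9 = 60.3; Quaternary 2.58 − 0 = 2.58; Cretaceous 145 − 66 = 79; Triassic 251.902 − 201.4 = 50.502; Ordovician 485.4 − 443.8 = 41.6.
Ranking these from longest: Cretaceous > Devonian > Triassic > Ordovician > Quaternary.
Position 2 in that ranking is Devonian, which lasted 60.3 Myr.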